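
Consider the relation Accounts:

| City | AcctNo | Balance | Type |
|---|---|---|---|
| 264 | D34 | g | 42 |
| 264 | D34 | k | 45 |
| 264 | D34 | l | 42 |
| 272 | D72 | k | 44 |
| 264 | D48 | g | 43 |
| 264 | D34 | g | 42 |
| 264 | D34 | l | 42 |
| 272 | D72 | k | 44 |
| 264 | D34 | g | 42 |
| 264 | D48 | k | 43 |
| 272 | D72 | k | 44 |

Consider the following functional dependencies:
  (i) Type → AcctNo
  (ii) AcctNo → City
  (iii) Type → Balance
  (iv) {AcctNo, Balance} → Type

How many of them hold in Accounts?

(i) Type → AcctNo: every LHS value maps to a single RHS value — holds.
(ii) AcctNo → City: every LHS value maps to a single RHS value — holds.
(iii) Type → Balance: Type=42: 5 rows → Balance takes values {g, l} — violation; Type=43: 2 rows → Balance takes values {g, k} — violation — fails.
(iv) {AcctNo, Balance} → Type: every LHS value maps to a single RHS value — holds.
3 of the 4 dependencies hold.

3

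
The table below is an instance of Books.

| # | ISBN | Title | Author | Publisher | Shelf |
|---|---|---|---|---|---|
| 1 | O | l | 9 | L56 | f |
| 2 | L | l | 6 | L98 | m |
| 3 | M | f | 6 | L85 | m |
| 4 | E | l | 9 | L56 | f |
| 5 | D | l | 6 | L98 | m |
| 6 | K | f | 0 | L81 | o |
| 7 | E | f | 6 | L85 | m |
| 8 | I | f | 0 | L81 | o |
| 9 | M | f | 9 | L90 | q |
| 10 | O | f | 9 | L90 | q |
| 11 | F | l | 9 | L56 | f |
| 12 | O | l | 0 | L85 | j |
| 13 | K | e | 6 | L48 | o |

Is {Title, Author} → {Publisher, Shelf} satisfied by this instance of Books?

Yes

(Title=l, Author=9): rows 1, 4, 11 → {Publisher,Shelf} = (L56, f), (L56, f), (L56, f) ✓
(Title=l, Author=6): rows 2, 5 → {Publisher,Shelf} = (L98, m), (L98, m) ✓
(Title=f, Author=6): rows 3, 7 → {Publisher,Shelf} = (L85, m), (L85, m) ✓
(Title=f, Author=0): rows 6, 8 → {Publisher,Shelf} = (L81, o), (L81, o) ✓
(Title=f, Author=9): rows 9, 10 → {Publisher,Shelf} = (L90, q), (L90, q) ✓
(Title=l, Author=0): row 12 → {Publisher,Shelf} = (L85, j) ✓
(Title=e, Author=6): row 13 → {Publisher,Shelf} = (L48, o) ✓
Every {Title, Author} value is associated with a single {Publisher, Shelf} value, so {Title, Author} → {Publisher, Shelf} holds.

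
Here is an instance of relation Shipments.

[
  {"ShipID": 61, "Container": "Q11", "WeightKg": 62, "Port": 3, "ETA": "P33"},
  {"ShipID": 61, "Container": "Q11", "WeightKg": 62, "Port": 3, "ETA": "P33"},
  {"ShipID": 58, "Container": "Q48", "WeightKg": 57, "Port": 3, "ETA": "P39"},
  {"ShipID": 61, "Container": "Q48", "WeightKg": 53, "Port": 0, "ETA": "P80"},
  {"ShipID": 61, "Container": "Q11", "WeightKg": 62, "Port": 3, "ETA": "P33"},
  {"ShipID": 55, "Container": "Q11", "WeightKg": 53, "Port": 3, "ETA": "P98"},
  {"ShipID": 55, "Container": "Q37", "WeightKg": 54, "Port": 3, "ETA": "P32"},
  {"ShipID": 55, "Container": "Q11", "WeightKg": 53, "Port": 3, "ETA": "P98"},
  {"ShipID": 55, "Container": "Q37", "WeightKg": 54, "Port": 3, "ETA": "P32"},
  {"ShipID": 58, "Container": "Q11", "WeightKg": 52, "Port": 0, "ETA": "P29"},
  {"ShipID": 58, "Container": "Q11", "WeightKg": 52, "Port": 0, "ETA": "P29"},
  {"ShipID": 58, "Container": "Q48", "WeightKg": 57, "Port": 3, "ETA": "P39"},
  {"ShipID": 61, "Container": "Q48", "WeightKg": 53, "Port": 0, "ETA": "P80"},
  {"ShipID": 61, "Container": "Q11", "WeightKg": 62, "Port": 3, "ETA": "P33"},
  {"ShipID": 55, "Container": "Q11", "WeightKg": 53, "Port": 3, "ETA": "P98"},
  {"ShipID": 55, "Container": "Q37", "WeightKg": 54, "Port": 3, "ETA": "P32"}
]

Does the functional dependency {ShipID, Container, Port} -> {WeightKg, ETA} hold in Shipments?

Yes

(ShipID=61, Container=Q11, Port=3): 4 rows → {WeightKg,ETA} = (62, P33), (62, P33), (62, P33), (62, P33) ✓
(ShipID=58, Container=Q48, Port=3): 2 rows → {WeightKg,ETA} = (57, P39), (57, P39) ✓
(ShipID=61, Container=Q48, Port=0): 2 rows → {WeightKg,ETA} = (53, P80), (53, P80) ✓
(ShipID=55, Container=Q11, Port=3): 3 rows → {WeightKg,ETA} = (53, P98), (53, P98), (53, P98) ✓
(ShipID=55, Container=Q37, Port=3): 3 rows → {WeightKg,ETA} = (54, P32), (54, P32), (54, P32) ✓
(ShipID=58, Container=Q11, Port=0): 2 rows → {WeightKg,ETA} = (52, P29), (52, P29) ✓
Every {ShipID, Container, Port} value is associated with a single {WeightKg, ETA} value, so {ShipID, Container, Port} -> {WeightKg, ETA} holds.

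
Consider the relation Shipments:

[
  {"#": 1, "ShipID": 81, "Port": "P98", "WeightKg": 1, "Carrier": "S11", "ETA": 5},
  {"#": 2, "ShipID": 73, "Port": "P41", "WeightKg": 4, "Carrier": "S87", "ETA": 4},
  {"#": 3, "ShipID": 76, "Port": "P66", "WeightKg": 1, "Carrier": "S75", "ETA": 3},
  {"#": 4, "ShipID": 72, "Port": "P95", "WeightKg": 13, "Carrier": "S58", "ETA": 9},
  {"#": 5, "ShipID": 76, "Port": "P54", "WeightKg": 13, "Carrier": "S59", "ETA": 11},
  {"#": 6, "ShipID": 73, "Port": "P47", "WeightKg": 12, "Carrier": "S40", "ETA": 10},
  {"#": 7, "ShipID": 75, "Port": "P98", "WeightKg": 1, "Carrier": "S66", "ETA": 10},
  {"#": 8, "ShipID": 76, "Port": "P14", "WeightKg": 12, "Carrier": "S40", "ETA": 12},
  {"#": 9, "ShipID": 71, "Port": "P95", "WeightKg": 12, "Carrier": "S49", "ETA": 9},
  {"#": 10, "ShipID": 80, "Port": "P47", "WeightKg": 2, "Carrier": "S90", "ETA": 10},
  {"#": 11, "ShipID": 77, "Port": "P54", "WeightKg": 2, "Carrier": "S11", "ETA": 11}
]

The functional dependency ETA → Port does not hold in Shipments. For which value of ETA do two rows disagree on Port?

10

ETA=5: row 1 → Port = P98 ✓
ETA=4: row 2 → Port = P41 ✓
ETA=3: row 3 → Port = P66 ✓
ETA=9: rows 4, 9 → Port = P95, P95 ✓
ETA=11: rows 5, 11 → Port = P54, P54 ✓
ETA=10: rows 6, 7, 10 → Port takes values {P47, P98} — violation
ETA=12: row 8 → Port = P14 ✓
The only ETA value with inconsistent Port is ETA=10.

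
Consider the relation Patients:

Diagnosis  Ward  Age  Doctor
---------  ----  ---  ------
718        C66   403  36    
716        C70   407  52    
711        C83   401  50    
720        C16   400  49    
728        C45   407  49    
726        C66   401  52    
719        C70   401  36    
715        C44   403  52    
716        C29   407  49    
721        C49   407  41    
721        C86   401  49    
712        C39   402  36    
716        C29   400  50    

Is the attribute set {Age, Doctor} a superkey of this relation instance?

Two distinct rows share (Age=407, Doctor=49), so {Age, Doctor} does not determine every attribute — not a superkey.

No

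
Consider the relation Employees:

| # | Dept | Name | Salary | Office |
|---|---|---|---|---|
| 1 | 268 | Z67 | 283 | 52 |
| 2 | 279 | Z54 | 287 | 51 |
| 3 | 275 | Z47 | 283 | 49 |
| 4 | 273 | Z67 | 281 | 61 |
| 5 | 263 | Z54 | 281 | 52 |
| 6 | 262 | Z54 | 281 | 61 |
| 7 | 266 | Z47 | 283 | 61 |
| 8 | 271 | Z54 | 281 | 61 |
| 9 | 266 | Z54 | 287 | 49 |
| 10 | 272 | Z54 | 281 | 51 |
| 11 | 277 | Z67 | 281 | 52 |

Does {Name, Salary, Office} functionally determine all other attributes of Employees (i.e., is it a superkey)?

No

Rows 6 and 8 have the same {Name, Salary, Office} value (Name=Z54, Salary=281, Office=61) but are distinct tuples, so {Name, Salary, Office} does not determine every attribute — not a superkey.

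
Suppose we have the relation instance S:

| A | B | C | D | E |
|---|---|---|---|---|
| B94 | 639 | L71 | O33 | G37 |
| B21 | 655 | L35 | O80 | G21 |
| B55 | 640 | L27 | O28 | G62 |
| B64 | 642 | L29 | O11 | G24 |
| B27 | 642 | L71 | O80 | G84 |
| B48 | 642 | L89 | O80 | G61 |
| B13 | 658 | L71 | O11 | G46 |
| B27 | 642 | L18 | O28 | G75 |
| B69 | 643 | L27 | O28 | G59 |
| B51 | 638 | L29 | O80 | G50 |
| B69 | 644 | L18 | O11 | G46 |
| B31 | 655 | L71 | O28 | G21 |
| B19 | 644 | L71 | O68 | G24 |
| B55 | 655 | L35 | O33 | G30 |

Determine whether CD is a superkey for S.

No

Two distinct rows share (C=L27, D=O28), so CD does not determine every attribute — not a superkey.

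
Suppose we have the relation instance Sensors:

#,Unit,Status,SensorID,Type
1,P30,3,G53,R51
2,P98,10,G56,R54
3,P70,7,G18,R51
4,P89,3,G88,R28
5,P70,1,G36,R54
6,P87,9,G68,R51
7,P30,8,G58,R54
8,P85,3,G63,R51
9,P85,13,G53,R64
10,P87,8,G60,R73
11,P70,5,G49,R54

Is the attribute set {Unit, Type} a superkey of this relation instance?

Rows 5 and 11 have the same {Unit, Type} value (Unit=P70, Type=R54) but are distinct tuples, so {Unit, Type} does not determine every attribute — not a superkey.

No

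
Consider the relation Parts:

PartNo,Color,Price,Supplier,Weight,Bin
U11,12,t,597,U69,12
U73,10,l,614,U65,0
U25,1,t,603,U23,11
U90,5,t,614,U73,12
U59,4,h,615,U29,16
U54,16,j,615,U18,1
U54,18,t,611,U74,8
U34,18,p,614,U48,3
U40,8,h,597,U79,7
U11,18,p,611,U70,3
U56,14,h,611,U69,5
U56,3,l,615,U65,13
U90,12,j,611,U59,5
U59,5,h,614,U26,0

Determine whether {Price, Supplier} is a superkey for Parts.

Yes

All 14 rows have distinct {Price, Supplier} values, so {Price, Supplier} → (all attributes) holds and {Price, Supplier} is a superkey.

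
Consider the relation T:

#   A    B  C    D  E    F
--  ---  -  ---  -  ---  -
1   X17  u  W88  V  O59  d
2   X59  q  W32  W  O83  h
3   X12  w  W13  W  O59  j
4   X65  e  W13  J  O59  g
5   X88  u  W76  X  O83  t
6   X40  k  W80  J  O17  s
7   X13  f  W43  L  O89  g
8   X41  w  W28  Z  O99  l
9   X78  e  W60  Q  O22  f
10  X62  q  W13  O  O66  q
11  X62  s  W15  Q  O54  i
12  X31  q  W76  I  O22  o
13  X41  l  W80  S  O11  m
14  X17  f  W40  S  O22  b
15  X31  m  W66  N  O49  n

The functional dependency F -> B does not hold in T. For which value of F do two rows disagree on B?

g

F=d: row 1 → B = u ✓
F=h: row 2 → B = q ✓
F=j: row 3 → B = w ✓
F=g: rows 4, 7 → B takes values {e, f} — violation
F=t: row 5 → B = u ✓
F=s: row 6 → B = k ✓
F=l: row 8 → B = w ✓
F=f: row 9 → B = e ✓
F=q: row 10 → B = q ✓
F=i: row 11 → B = s ✓
F=o: row 12 → B = q ✓
F=m: row 13 → B = l ✓
F=b: row 14 → B = f ✓
F=n: row 15 → B = m ✓
The only F value with inconsistent B is F=g.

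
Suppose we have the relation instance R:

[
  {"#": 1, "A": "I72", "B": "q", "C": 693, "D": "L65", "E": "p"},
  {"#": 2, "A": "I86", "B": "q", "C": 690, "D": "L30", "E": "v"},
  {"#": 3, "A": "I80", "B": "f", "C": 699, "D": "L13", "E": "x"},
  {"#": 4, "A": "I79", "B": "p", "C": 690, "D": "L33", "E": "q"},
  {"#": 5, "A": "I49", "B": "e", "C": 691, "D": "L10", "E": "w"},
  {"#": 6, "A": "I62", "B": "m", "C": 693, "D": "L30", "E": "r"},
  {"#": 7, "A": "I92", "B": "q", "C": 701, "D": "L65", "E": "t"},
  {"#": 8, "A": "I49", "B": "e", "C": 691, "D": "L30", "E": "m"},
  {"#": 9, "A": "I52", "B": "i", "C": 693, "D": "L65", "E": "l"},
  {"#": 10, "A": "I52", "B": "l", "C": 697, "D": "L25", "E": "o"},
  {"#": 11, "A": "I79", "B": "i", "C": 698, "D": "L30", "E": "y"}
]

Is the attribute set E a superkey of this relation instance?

Yes

All 11 rows have distinct E values, so E → (all attributes) holds and E is a superkey.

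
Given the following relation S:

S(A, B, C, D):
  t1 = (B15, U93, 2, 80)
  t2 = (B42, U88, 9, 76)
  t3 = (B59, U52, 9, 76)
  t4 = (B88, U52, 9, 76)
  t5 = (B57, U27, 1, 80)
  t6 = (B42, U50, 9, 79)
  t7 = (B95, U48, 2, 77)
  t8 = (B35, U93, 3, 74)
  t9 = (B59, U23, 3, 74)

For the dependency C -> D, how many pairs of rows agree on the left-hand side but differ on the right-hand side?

C=2: violating pairs (1,7) — 1 pair.
C=9: violating pairs (2,6), (3,6), (4,6) — 3 pairs.
C=3: all 2 rows agree on D — 0 pairs.

4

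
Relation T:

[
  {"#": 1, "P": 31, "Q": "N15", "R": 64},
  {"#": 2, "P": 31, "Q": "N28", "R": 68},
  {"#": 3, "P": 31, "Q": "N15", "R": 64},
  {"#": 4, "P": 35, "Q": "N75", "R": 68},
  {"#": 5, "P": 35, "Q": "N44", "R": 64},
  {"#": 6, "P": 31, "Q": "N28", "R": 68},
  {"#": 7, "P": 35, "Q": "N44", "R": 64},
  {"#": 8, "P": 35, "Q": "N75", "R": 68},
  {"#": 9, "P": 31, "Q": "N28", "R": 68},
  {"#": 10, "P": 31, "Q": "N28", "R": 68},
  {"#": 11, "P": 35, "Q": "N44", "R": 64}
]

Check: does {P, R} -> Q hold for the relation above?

Yes

(P=31, R=64): rows 1, 3 → Q = N15, N15 ✓
(P=31, R=68): rows 2, 6, 9, 10 → Q = N28, N28, N28, N28 ✓
(P=35, R=68): rows 4, 8 → Q = N75, N75 ✓
(P=35, R=64): rows 5, 7, 11 → Q = N44, N44, N44 ✓
Every {P, R} value is associated with a single Q value, so {P, R} -> Q holds.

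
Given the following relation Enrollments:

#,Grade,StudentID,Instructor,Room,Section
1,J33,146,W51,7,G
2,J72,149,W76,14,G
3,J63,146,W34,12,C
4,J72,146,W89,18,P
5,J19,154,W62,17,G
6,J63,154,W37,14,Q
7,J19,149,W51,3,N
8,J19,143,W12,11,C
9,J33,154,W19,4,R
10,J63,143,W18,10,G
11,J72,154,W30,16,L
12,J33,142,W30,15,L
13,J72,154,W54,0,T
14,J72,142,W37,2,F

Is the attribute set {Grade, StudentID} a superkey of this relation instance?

No

Rows 11 and 13 have the same {Grade, StudentID} value (Grade=J72, StudentID=154) but are distinct tuples, so {Grade, StudentID} does not determine every attribute — not a superkey.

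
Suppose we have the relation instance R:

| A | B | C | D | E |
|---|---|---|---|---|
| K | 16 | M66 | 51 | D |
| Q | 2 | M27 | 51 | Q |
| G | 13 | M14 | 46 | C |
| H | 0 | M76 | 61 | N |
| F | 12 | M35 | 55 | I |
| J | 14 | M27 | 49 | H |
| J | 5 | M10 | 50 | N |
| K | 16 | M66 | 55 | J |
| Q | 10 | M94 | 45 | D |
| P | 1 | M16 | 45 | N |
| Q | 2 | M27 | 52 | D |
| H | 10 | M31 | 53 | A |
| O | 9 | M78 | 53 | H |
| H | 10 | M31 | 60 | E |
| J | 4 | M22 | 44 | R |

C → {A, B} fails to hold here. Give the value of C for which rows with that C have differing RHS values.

M27

C=M66: 2 rows → {A,B} = (K, 16), (K, 16) ✓
C=M27: 3 rows → {A,B} takes values {(Q, 2), (J, 14)} — violation
C=M14: 1 row → {A,B} = (G, 13) ✓
C=M76: 1 row → {A,B} = (H, 0) ✓
C=M35: 1 row → {A,B} = (F, 12) ✓
C=M10: 1 row → {A,B} = (J, 5) ✓
C=M94: 1 row → {A,B} = (Q, 10) ✓
C=M16: 1 row → {A,B} = (P, 1) ✓
C=M31: 2 rows → {A,B} = (H, 10), (H, 10) ✓
C=M78: 1 row → {A,B} = (O, 9) ✓
C=M22: 1 row → {A,B} = (J, 4) ✓
The only C value with inconsistent RHS is C=M27.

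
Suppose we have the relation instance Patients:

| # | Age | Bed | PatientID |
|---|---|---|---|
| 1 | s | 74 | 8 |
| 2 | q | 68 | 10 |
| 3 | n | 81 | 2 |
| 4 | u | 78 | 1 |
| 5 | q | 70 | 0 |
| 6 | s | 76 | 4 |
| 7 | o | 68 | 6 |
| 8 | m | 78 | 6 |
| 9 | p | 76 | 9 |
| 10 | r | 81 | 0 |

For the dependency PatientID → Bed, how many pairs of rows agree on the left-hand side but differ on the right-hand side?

2

PatientID=0: violating pairs (5,10) — 1 pair.
PatientID=6: violating pairs (7,8) — 1 pair.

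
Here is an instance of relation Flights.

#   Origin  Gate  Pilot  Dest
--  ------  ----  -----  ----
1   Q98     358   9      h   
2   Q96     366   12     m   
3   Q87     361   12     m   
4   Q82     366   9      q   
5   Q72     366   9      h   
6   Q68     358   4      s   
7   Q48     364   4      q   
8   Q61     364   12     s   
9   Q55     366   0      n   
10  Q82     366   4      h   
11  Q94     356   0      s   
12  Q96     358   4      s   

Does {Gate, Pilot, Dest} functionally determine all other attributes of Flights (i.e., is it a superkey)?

Rows 6 and 12 have the same {Gate, Pilot, Dest} value (Gate=358, Pilot=4, Dest=s) but are distinct tuples, so {Gate, Pilot, Dest} does not determine every attribute — not a superkey.

No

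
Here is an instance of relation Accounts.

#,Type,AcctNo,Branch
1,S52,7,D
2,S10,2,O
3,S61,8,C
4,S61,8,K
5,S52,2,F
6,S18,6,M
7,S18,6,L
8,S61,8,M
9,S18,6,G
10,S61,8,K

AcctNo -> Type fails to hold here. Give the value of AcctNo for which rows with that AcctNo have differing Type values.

AcctNo=7: row 1 → Type = S52 ✓
AcctNo=2: rows 2, 5 → Type takes values {S10, S52} — violation
AcctNo=8: rows 3, 4, 8, 10 → Type = S61, S61, S61, S61 ✓
AcctNo=6: rows 6, 7, 9 → Type = S18, S18, S18 ✓
The only AcctNo value with inconsistent Type is AcctNo=2.

2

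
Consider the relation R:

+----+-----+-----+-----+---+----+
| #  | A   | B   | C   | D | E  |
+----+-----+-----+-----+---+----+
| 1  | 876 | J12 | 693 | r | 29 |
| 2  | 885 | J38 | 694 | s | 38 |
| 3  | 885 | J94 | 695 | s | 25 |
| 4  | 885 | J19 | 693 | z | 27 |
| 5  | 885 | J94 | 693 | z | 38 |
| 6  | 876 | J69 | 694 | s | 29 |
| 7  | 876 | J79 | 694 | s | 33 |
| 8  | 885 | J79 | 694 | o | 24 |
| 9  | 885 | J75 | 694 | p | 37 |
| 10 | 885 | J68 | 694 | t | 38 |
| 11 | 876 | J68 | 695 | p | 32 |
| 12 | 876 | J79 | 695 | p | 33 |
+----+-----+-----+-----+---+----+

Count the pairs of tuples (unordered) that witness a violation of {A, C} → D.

6

(A=885, C=694): violating pairs (2,8), (2,9), (2,10), (8,9), (8,10), (9,10) — 6 pairs.
(A=885, C=693): all 2 rows agree on D — 0 pairs.
(A=876, C=694): all 2 rows agree on D — 0 pairs.
(A=876, C=695): all 2 rows agree on D — 0 pairs.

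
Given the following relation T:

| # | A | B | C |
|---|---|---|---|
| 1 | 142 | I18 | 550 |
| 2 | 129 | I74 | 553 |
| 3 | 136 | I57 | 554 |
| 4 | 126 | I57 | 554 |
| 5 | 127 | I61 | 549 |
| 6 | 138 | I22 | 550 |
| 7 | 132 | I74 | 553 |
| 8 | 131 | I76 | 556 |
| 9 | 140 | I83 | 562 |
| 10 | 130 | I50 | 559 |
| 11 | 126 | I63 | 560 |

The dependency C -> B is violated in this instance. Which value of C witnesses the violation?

550

C=550: rows 1, 6 → B takes values {I18, I22} — violation
C=553: rows 2, 7 → B = I74, I74 ✓
C=554: rows 3, 4 → B = I57, I57 ✓
C=549: row 5 → B = I61 ✓
C=556: row 8 → B = I76 ✓
C=562: row 9 → B = I83 ✓
C=559: row 10 → B = I50 ✓
C=560: row 11 → B = I63 ✓
The only C value with inconsistent B is C=550.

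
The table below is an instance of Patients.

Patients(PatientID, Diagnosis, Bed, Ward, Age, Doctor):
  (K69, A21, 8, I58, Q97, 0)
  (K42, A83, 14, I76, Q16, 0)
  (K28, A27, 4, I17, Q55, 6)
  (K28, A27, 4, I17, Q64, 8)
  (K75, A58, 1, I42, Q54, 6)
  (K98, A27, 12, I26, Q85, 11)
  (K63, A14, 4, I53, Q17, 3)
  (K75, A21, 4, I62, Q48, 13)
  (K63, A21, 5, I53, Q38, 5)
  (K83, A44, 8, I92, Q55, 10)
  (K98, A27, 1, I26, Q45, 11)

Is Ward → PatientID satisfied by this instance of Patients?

Ward=I58: 1 row → PatientID = K69 ✓
Ward=I76: 1 row → PatientID = K42 ✓
Ward=I17: 2 rows → PatientID = K28, K28 ✓
Ward=I42: 1 row → PatientID = K75 ✓
Ward=I26: 2 rows → PatientID = K98, K98 ✓
Ward=I53: 2 rows → PatientID = K63, K63 ✓
Ward=I62: 1 row → PatientID = K75 ✓
Ward=I92: 1 row → PatientID = K83 ✓
Every Ward value is associated with a single PatientID value, so Ward → PatientID holds.

Yes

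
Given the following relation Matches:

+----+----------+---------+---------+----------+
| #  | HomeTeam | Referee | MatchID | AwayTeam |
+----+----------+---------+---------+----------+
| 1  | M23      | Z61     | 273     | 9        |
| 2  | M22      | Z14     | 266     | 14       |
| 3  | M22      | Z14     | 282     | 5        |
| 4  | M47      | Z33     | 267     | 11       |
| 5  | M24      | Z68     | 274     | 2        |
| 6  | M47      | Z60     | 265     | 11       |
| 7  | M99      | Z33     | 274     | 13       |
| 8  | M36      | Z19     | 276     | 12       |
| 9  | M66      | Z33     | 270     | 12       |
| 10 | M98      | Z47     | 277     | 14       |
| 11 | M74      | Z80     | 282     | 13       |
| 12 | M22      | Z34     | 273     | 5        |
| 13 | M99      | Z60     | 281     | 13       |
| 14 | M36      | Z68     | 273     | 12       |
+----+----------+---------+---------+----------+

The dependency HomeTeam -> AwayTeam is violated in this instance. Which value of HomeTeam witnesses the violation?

M22

HomeTeam=M23: row 1 → AwayTeam = 9 ✓
HomeTeam=M22: rows 2, 3, 12 → AwayTeam takes values {14, 5} — violation
HomeTeam=M47: rows 4, 6 → AwayTeam = 11, 11 ✓
HomeTeam=M24: row 5 → AwayTeam = 2 ✓
HomeTeam=M99: rows 7, 13 → AwayTeam = 13, 13 ✓
HomeTeam=M36: rows 8, 14 → AwayTeam = 12, 12 ✓
HomeTeam=M66: row 9 → AwayTeam = 12 ✓
HomeTeam=M98: row 10 → AwayTeam = 14 ✓
HomeTeam=M74: row 11 → AwayTeam = 13 ✓
The only HomeTeam value with inconsistent AwayTeam is HomeTeam=M22.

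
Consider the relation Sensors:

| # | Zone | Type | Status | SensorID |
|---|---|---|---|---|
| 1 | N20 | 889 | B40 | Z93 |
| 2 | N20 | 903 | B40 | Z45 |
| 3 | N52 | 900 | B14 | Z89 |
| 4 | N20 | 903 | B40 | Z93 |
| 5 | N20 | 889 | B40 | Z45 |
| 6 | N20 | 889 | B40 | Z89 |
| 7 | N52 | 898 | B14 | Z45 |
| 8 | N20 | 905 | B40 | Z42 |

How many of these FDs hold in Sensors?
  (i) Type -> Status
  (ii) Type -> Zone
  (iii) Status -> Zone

3

(i) Type -> Status: every LHS value maps to a single RHS value — holds.
(ii) Type -> Zone: every LHS value maps to a single RHS value — holds.
(iii) Status -> Zone: every LHS value maps to a single RHS value — holds.
3 of the 3 dependencies hold.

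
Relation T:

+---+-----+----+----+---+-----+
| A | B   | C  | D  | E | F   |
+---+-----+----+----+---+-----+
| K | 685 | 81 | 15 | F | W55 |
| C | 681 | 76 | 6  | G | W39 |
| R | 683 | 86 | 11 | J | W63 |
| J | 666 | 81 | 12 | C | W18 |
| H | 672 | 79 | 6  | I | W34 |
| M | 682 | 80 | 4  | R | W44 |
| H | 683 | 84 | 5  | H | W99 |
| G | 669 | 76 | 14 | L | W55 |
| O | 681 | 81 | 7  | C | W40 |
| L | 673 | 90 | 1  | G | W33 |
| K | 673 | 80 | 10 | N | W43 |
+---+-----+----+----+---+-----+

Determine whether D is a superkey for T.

Two distinct rows share D=6, so D does not determine every attribute — not a superkey.

No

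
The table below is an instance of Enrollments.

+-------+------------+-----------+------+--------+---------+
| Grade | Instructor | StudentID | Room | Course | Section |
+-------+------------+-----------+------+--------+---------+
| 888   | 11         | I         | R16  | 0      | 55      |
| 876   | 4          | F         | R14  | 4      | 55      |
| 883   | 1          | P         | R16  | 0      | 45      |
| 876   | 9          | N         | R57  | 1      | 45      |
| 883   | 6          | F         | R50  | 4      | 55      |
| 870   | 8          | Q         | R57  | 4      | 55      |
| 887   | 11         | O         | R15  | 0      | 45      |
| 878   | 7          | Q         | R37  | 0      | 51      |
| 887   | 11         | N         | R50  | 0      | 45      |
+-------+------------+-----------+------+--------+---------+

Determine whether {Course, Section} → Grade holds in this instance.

No

(Course=0, Section=55): 1 row → Grade = 888 ✓
(Course=4, Section=55): 3 rows → Grade takes values {876, 883, 870} — violation
(Course=0, Section=45): 3 rows → Grade takes values {883, 887} — violation
(Course=1, Section=45): 1 row → Grade = 876 ✓
(Course=0, Section=51): 1 row → Grade = 878 ✓
Two rows agree on {Course, Section} but differ on Grade, so {Course, Section} → Grade does not hold.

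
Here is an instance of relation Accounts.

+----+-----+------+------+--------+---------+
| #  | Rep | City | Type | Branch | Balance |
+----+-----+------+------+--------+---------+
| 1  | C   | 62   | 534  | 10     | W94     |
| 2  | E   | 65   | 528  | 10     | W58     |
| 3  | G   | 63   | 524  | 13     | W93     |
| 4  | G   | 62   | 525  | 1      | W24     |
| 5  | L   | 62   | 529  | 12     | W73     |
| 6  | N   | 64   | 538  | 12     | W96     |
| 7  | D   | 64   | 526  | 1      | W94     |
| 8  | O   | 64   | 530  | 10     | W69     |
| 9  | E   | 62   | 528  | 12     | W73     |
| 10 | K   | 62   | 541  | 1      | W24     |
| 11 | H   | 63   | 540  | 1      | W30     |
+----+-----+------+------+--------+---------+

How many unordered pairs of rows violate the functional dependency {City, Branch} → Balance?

(City=62, Branch=1): all 2 rows agree on Balance — 0 pairs.
(City=62, Branch=12): all 2 rows agree on Balance — 0 pairs.

0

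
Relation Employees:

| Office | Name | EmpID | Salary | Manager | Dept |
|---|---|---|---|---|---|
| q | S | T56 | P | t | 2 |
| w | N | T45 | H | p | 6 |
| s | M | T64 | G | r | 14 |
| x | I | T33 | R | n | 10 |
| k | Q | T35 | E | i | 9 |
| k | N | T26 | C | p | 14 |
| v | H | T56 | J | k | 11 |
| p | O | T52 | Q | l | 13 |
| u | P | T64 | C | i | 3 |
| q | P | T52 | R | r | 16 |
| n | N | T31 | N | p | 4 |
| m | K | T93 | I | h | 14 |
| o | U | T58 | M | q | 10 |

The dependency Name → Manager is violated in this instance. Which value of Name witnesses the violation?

P

Name=S: 1 row → Manager = t ✓
Name=N: 3 rows → Manager = p, p, p ✓
Name=M: 1 row → Manager = r ✓
Name=I: 1 row → Manager = n ✓
Name=Q: 1 row → Manager = i ✓
Name=H: 1 row → Manager = k ✓
Name=O: 1 row → Manager = l ✓
Name=P: 2 rows → Manager takes values {i, r} — violation
Name=K: 1 row → Manager = h ✓
Name=U: 1 row → Manager = q ✓
The only Name value with inconsistent Manager is Name=P.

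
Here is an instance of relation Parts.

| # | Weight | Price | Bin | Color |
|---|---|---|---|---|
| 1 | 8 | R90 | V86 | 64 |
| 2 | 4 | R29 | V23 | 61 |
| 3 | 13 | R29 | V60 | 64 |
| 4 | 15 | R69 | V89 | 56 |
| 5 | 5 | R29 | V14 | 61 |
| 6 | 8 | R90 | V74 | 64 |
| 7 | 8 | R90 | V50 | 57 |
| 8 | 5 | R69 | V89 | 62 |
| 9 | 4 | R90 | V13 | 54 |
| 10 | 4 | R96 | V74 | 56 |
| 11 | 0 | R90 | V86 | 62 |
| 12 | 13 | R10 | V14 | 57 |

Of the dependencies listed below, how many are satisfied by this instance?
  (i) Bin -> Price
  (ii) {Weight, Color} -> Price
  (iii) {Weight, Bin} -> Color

(i) Bin -> Price: Bin=V14: rows 5, 12 → Price takes values {R29, R10} — violation; Bin=V74: rows 6, 10 → Price takes values {R90, R96} — violation — fails.
(ii) {Weight, Color} -> Price: every LHS value maps to a single RHS value — holds.
(iii) {Weight, Bin} -> Color: every LHS value maps to a single RHS value — holds.
2 of the 3 dependencies hold.

2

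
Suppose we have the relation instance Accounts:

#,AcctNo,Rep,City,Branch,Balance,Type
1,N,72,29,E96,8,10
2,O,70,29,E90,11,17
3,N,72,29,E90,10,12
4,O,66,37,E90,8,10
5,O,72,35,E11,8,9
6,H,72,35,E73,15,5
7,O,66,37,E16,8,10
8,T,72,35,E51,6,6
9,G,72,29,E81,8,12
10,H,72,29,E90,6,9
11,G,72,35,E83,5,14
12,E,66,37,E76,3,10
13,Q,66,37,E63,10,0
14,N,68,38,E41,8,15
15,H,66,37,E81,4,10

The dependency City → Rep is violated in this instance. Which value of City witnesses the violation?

29

City=29: rows 1, 2, 3, 9, 10 → Rep takes values {72, 70} — violation
City=37: rows 4, 7, 12, 13, 15 → Rep = 66, 66, 66, 66, 66 ✓
City=35: rows 5, 6, 8, 11 → Rep = 72, 72, 72, 72 ✓
City=38: row 14 → Rep = 68 ✓
The only City value with inconsistent Rep is City=29.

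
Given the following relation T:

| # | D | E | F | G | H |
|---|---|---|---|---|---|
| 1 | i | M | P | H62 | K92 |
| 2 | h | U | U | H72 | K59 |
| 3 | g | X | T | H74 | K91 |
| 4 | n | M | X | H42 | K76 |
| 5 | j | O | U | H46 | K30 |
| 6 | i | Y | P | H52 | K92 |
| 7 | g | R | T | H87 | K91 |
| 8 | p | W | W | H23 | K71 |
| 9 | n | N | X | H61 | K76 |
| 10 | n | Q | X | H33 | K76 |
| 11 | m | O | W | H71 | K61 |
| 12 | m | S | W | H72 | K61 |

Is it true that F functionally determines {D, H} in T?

F=P: rows 1, 6 → {D,H} = (i, K92), (i, K92) ✓
F=U: rows 2, 5 → {D,H} takes values {(h, K59), (j, K30)} — violation
F=T: rows 3, 7 → {D,H} = (g, K91), (g, K91) ✓
F=X: rows 4, 9, 10 → {D,H} = (n, K76), (n, K76), (n, K76) ✓
F=W: rows 8, 11, 12 → {D,H} takes values {(p, K71), (m, K61)} — violation
Two rows agree on F but differ on {D, H}, so F → {D, H} does not hold.

No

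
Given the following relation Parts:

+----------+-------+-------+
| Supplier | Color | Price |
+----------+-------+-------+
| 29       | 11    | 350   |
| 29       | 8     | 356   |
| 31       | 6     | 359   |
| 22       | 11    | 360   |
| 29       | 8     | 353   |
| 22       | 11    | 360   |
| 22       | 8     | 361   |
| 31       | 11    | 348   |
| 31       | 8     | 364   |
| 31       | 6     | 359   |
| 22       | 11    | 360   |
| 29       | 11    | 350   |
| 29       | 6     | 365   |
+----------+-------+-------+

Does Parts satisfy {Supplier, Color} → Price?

No

(Supplier=29, Color=11): 2 rows → Price = 350, 350 ✓
(Supplier=29, Color=8): 2 rows → Price takes values {356, 353} — violation
(Supplier=31, Color=6): 2 rows → Price = 359, 359 ✓
(Supplier=22, Color=11): 3 rows → Price = 360, 360, 360 ✓
(Supplier=22, Color=8): 1 row → Price = 361 ✓
(Supplier=31, Color=11): 1 row → Price = 348 ✓
(Supplier=31, Color=8): 1 row → Price = 364 ✓
(Supplier=29, Color=6): 1 row → Price = 365 ✓
Two rows agree on {Supplier, Color} but differ on Price, so {Supplier, Color} → Price does not hold.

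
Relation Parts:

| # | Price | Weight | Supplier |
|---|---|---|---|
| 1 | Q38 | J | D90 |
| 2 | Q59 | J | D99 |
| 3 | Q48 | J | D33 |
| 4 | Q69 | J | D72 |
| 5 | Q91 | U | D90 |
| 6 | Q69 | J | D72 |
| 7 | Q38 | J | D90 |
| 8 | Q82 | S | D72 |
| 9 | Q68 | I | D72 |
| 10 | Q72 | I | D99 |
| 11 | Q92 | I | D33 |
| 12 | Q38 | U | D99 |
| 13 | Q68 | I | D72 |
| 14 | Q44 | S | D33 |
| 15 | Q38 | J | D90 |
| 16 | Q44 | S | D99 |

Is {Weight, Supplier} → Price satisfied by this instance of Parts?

Yes

(Weight=J, Supplier=D90): rows 1, 7, 15 → Price = Q38, Q38, Q38 ✓
(Weight=J, Supplier=D99): row 2 → Price = Q59 ✓
(Weight=J, Supplier=D33): row 3 → Price = Q48 ✓
(Weight=J, Supplier=D72): rows 4, 6 → Price = Q69, Q69 ✓
(Weight=U, Supplier=D90): row 5 → Price = Q91 ✓
(Weight=S, Supplier=D72): row 8 → Price = Q82 ✓
(Weight=I, Supplier=D72): rows 9, 13 → Price = Q68, Q68 ✓
(Weight=I, Supplier=D99): row 10 → Price = Q72 ✓
(Weight=I, Supplier=D33): row 11 → Price = Q92 ✓
(Weight=U, Supplier=D99): row 12 → Price = Q38 ✓
(Weight=S, Supplier=D33): row 14 → Price = Q44 ✓
(Weight=S, Supplier=D99): row 16 → Price = Q44 ✓
Every {Weight, Supplier} value is associated with a single Price value, so {Weight, Supplier} → Price holds.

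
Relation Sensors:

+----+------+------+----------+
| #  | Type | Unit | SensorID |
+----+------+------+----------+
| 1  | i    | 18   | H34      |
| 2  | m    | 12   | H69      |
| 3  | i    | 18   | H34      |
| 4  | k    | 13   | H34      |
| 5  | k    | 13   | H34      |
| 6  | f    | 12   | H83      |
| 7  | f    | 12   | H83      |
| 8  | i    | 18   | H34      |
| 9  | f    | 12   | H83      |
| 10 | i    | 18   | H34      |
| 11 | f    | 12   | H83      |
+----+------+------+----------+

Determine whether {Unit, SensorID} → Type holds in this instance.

(Unit=18, SensorID=H34): rows 1, 3, 8, 10 → Type = i, i, i, i ✓
(Unit=12, SensorID=H69): row 2 → Type = m ✓
(Unit=13, SensorID=H34): rows 4, 5 → Type = k, k ✓
(Unit=12, SensorID=H83): rows 6, 7, 9, 11 → Type = f, f, f, f ✓
Every {Unit, SensorID} value is associated with a single Type value, so {Unit, SensorID} → Type holds.

Yes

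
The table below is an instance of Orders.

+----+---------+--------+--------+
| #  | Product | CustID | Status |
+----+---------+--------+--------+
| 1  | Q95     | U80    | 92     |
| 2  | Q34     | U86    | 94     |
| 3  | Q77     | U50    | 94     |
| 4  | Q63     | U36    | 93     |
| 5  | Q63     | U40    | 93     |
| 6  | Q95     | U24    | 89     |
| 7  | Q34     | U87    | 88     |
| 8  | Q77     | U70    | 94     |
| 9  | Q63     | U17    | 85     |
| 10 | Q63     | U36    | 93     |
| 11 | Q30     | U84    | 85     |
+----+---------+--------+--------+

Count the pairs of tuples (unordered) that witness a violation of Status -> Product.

3

Status=94: violating pairs (2,3), (2,8) — 2 pairs.
Status=93: all 3 rows agree on Product — 0 pairs.
Status=85: violating pairs (9,11) — 1 pair.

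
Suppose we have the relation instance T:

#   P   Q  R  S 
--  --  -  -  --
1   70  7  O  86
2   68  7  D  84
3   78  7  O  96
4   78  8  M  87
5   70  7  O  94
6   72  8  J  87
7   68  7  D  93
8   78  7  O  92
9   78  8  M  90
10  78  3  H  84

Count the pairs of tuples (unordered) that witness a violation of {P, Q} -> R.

0

(P=70, Q=7): all 2 rows agree on R — 0 pairs.
(P=68, Q=7): all 2 rows agree on R — 0 pairs.
(P=78, Q=7): all 2 rows agree on R — 0 pairs.
(P=78, Q=8): all 2 rows agree on R — 0 pairs.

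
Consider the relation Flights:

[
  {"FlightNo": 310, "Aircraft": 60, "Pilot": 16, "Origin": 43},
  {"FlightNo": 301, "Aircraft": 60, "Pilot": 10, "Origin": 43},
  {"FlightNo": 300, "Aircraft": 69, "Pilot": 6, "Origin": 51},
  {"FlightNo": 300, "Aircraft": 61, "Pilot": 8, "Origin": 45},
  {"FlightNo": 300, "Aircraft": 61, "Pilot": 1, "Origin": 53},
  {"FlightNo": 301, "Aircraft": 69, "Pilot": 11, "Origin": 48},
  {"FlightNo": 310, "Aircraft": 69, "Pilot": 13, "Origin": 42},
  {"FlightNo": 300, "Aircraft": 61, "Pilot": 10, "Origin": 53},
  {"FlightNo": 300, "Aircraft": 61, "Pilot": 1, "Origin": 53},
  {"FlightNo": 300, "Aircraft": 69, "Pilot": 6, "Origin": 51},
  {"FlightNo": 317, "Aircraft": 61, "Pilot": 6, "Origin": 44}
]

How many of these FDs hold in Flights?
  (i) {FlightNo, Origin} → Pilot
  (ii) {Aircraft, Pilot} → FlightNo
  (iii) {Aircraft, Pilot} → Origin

(i) {FlightNo, Origin} → Pilot: (FlightNo=300, Origin=53): 3 rows → Pilot takes values {1, 10} — violation — fails.
(ii) {Aircraft, Pilot} → FlightNo: every LHS value maps to a single RHS value — holds.
(iii) {Aircraft, Pilot} → Origin: every LHS value maps to a single RHS value — holds.
2 of the 3 dependencies hold.

2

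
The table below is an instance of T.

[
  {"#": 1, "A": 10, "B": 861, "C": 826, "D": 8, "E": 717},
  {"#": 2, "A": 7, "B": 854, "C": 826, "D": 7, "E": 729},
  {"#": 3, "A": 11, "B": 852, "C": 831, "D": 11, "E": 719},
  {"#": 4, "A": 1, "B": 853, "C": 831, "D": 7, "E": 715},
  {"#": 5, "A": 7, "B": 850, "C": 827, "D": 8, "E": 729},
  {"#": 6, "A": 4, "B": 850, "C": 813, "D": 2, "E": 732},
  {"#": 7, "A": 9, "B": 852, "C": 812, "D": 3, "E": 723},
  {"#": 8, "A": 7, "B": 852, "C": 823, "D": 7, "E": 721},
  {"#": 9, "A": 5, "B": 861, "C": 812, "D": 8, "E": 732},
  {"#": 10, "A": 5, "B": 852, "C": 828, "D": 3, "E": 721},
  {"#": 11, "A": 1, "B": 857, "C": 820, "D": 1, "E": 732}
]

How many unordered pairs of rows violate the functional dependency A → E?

A=7: violating pairs (2,8), (5,8) — 2 pairs.
A=1: violating pairs (4,11) — 1 pair.
A=5: violating pairs (9,10) — 1 pair.

4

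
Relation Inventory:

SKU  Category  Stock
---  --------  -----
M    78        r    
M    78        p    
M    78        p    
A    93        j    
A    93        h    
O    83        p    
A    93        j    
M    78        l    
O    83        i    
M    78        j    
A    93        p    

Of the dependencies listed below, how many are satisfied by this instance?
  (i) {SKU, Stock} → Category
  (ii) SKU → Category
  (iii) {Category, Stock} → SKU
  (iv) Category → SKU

4

(i) {SKU, Stock} → Category: every LHS value maps to a single RHS value — holds.
(ii) SKU → Category: every LHS value maps to a single RHS value — holds.
(iii) {Category, Stock} → SKU: every LHS value maps to a single RHS value — holds.
(iv) Category → SKU: every LHS value maps to a single RHS value — holds.
4 of the 4 dependencies hold.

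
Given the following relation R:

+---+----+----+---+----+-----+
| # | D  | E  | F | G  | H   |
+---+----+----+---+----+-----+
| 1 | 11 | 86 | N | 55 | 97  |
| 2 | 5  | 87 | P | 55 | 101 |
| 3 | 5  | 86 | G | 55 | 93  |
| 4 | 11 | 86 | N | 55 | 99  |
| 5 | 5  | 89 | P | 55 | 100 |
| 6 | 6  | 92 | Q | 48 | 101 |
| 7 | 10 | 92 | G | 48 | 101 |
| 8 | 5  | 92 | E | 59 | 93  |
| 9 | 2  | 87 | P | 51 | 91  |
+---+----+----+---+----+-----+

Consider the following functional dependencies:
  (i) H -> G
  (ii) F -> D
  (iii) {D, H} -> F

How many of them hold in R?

(i) H -> G: H=101: rows 2, 6, 7 → G takes values {55, 48} — violation; H=93: rows 3, 8 → G takes values {55, 59} — violation — fails.
(ii) F -> D: F=P: rows 2, 5, 9 → D takes values {5, 2} — violation; F=G: rows 3, 7 → D takes values {5, 10} — violation — fails.
(iii) {D, H} -> F: (D=5, H=93): rows 3, 8 → F takes values {G, E} — violation — fails.
None of the 3 dependencies hold.

0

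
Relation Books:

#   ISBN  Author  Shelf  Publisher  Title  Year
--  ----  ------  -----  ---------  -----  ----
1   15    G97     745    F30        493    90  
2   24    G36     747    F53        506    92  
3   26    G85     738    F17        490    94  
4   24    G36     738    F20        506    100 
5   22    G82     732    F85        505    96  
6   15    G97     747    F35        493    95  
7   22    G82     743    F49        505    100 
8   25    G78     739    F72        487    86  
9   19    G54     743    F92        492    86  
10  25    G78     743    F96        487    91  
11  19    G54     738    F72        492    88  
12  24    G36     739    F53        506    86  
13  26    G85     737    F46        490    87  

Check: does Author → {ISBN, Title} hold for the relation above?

Author=G97: rows 1, 6 → {ISBN,Title} = (15, 493), (15, 493) ✓
Author=G36: rows 2, 4, 12 → {ISBN,Title} = (24, 506), (24, 506), (24, 506) ✓
Author=G85: rows 3, 13 → {ISBN,Title} = (26, 490), (26, 490) ✓
Author=G82: rows 5, 7 → {ISBN,Title} = (22, 505), (22, 505) ✓
Author=G78: rows 8, 10 → {ISBN,Title} = (25, 487), (25, 487) ✓
Author=G54: rows 9, 11 → {ISBN,Title} = (19, 492), (19, 492) ✓
Every Author value is associated with a single {ISBN, Title} value, so Author → {ISBN, Title} holds.

Yes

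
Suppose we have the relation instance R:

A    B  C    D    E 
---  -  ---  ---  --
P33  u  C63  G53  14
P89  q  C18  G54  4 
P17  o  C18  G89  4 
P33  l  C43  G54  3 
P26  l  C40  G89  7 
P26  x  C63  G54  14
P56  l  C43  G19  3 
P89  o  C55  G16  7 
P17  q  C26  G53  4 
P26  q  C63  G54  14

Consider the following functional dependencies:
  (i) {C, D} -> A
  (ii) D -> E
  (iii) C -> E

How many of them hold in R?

2

(i) {C, D} -> A: every LHS value maps to a single RHS value — holds.
(ii) D -> E: D=G53: 2 rows → E takes values {14, 4} — violation; D=G54: 4 rows → E takes values {4, 3, 14} — violation; D=G89: 2 rows → E takes values {4, 7} — violation — fails.
(iii) C -> E: every LHS value maps to a single RHS value — holds.
2 of the 3 dependencies hold.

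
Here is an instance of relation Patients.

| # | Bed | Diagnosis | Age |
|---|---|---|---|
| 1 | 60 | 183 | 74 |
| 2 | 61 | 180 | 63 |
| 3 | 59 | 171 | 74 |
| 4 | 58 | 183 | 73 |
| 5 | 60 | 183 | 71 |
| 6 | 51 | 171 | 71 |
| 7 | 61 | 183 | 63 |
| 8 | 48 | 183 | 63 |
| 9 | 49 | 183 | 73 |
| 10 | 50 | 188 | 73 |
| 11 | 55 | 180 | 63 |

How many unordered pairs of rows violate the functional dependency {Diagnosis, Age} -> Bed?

(Diagnosis=180, Age=63): violating pairs (2,11) — 1 pair.
(Diagnosis=183, Age=73): violating pairs (4,9) — 1 pair.
(Diagnosis=183, Age=63): violating pairs (7,8) — 1 pair.

3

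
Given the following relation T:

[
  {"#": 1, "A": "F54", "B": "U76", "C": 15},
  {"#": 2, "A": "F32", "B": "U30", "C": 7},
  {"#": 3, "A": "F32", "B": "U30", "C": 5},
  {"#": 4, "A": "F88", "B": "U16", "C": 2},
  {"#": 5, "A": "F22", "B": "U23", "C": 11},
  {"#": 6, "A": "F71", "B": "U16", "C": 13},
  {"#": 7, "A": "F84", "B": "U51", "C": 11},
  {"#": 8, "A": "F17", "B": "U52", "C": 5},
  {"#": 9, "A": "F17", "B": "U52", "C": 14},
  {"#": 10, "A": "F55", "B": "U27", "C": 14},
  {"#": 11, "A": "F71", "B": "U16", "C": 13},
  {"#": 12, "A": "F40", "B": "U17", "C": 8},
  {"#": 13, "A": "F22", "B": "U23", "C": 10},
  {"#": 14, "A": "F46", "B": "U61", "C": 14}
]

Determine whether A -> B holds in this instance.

Yes

A=F54: row 1 → B = U76 ✓
A=F32: rows 2, 3 → B = U30, U30 ✓
A=F88: row 4 → B = U16 ✓
A=F22: rows 5, 13 → B = U23, U23 ✓
A=F71: rows 6, 11 → B = U16, U16 ✓
A=F84: row 7 → B = U51 ✓
A=F17: rows 8, 9 → B = U52, U52 ✓
A=F55: row 10 → B = U27 ✓
A=F40: row 12 → B = U17 ✓
A=F46: row 14 → B = U61 ✓
Every A value is associated with a single B value, so A -> B holds.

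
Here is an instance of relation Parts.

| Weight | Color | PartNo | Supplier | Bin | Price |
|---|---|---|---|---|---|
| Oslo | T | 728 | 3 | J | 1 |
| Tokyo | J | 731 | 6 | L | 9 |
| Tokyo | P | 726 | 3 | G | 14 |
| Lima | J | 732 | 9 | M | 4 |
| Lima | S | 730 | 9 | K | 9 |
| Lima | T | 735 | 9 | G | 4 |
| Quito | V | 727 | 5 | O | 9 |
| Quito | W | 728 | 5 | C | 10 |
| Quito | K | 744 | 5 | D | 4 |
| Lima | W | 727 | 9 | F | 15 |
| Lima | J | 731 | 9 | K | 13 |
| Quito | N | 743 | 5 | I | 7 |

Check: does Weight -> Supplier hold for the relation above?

Weight=Oslo: 1 row → Supplier = 3 ✓
Weight=Tokyo: 2 rows → Supplier takes values {6, 3} — violation
Weight=Lima: 5 rows → Supplier = 9, 9, 9, 9, 9 ✓
Weight=Quito: 4 rows → Supplier = 5, 5, 5, 5 ✓
Two rows agree on Weight but differ on Supplier, so Weight -> Supplier does not hold.

No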